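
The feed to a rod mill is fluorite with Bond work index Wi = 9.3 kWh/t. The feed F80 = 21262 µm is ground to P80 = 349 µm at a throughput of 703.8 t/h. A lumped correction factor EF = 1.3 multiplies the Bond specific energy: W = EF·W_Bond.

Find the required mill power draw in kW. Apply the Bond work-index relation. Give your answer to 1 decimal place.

W = 10 Wi (1/√P80 − 1/√F80)  [Bond]
W = 10·9.3·(1/√349 − 1/√21262) = 10·9.3·(0.046671) = 4.3404 kWh/t
With EF = 1.3: W = 4.3404·1.3 = 5.6425 kWh/t
P_mill = W·ṁ = 5.6425·703.8 = 3971.2 kW

P = 3971.2 kW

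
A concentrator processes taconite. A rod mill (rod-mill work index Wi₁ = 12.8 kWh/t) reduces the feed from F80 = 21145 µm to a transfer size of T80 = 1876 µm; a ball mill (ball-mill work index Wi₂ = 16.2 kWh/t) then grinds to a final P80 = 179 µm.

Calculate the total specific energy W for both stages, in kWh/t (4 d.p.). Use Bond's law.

W = 10.4432 kWh/t

W = 10·Wi·[P80^(−½) − F80^(−½)]
Stage 1 (21145→1876 µm, Wi₁=12.8): W₁ = 10·12.8·(0.023088 − 0.006877) = 2.0750 kWh/t
Stage 2 (1876→179 µm, Wi₂=16.2): W₂ = 10·16.2·(0.074744 − 0.023088) = 8.3682 kWh/t
W = W₁ + W₂ = 2.0750 + 8.3682 = 10.4432 kWh/t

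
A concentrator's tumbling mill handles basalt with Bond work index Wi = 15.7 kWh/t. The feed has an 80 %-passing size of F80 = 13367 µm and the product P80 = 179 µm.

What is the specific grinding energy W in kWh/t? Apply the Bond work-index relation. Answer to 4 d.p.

W = 10·Wi·[P80^(−½) − F80^(−½)]
1/√179 = 0.074744;  1/√13367 = 0.008649
W = 10·15.7·(0.074744 − 0.008649) = 10.3768 kWh/t

W = 10.3768 kWh/t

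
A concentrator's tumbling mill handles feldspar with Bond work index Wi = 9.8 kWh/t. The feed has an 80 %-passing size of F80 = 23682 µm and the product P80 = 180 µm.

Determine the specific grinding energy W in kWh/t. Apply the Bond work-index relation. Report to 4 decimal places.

W = 10·Wi·(P80^(-½) − F80^(-½))
1/√180 = 0.074536;  1/√23682 = 0.006498
W = 10·9.8·(0.074536 − 0.006498) = 6.6677 kWh/t

W = 6.6677 kWh/t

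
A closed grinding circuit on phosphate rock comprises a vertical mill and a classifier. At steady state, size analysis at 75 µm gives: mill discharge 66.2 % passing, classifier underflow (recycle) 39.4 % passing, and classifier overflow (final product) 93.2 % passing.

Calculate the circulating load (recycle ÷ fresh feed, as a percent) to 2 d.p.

Balance %-passing 75 µm (r = R/F):
r = (o − d)/(d − u)
r = (93.2 − 66.2)/(66.2 − 39.4) = 27.0/26.8 = 1.0075
CL = 100·r = 100.75 %

CL = 100.75 %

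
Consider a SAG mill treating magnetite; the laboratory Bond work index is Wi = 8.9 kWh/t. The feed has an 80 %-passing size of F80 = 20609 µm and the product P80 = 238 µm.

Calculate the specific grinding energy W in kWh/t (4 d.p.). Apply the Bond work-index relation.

W = 5.1491 kWh/t

W_Bond = 10·Wi·(1/√P₈₀ − 1/√F₈₀)
1/√238 = 0.064820;  1/√20609 = 0.006966
W = 10·8.9·(0.064820 − 0.006966) = 5.1491 kWh/t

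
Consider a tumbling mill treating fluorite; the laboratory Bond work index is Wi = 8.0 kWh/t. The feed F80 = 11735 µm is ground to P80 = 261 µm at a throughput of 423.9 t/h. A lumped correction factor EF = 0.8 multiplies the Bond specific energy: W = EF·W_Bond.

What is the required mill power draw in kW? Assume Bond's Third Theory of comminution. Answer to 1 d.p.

P = 1428.8 kW

Bond: W = 10·Wi·(1/√P80 − 1/√F80)
W = 10·8.0·(1/√261 − 1/√11735) = 10·8.0·(0.052667) = 4.2134 kWh/t
W_actual = 0.8 × 4.2134 = 3.3707 kWh/t
Power = W × throughput = 3.3707 kWh/t × 423.9 t/h = 1428.8 kW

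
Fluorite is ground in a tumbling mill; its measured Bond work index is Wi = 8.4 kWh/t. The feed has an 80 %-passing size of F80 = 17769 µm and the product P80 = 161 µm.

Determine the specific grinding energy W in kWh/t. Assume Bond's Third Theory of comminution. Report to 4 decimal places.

W = 5.9900 kWh/t

W_Bond = 10·Wi·(1/√P₈₀ − 1/√F₈₀)
1/√161 = 0.078811;  1/√17769 = 0.007502
W = 10·8.4·(0.078811 − 0.007502) = 5.9900 kWh/t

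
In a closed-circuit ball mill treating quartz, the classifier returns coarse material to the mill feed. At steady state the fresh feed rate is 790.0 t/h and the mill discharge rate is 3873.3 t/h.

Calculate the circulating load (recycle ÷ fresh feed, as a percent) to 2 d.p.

CL = 390.29 %

Discharge = new feed + return, hence
R = M − F = 3873.3 − 790.0 = 3083.3 t/h
CL = 100·R/F = 100·3083.3/790.0 = 390.29 %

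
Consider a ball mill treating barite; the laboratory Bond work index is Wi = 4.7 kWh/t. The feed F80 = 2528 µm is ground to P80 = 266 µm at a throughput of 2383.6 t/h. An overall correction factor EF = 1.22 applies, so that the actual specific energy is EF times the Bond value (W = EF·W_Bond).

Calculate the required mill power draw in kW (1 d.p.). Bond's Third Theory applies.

P = 5661.8 kW

W = 10 Wi (P80^-0.5 − F80^-0.5)
W = 10·4.7·(1/√266 − 1/√2528) = 10·4.7·(0.041425) = 1.9470 kWh/t
With EF = 1.22: W = 1.9470·1.22 = 2.3753 kWh/t
P = W·T = 2.3753·2383.6 = 5661.8 kW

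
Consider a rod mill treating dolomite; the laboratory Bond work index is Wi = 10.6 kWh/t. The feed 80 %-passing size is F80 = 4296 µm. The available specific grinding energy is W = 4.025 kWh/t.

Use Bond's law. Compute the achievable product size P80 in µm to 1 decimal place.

P80 = 352.9 µm

W = 10·Wi·(P80^(-½) − F80^(-½))
1/√P80 = 1/√F80 + W/(10·Wi)
  = 4.0250/(10·10.6) + 1/√4296 = 0.037972 + 0.015257 = 0.053229
P80 = (1/0.053229)² = 18.7869² = 352.95 µm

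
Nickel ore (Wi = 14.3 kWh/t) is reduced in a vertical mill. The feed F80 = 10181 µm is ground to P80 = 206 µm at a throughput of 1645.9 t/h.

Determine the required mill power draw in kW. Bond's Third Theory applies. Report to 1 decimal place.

Bond:  W = 10 Wi (1/√P − 1/√F)
W = 10·14.3·(1/√206 − 1/√10181) = 10·14.3·(0.059763) = 8.5461 kWh/t
P_mill = W·ṁ = 8.5461·1645.9 = 14065.9 kW

P = 14065.9 kW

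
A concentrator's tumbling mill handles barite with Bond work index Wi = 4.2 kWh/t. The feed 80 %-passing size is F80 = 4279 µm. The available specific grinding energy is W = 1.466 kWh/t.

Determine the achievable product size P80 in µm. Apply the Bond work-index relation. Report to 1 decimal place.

P80 = 396.9 µm

Bond: W = 10·Wi·(1/√P80 − 1/√F80)
P80^(−½) = W/(10 Wi) + F80^(−½)
  = 1.4660/(10·4.2) + 1/√4279 = 0.034905 + 0.015287 = 0.050192
P80 = (1/0.050192)² = 19.9235² = 396.95 µm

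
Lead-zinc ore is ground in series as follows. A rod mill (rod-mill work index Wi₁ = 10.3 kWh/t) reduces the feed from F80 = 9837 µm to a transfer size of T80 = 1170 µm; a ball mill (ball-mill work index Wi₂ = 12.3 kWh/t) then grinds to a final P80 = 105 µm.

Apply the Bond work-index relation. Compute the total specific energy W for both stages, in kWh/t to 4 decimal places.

W = 10·Wi·(P80^(-½) − F80^(-½))
Stage 1 (9837→1170 µm, Wi₁=10.3): W₁ = 10·10.3·(0.029235 − 0.010083) = 1.9727 kWh/t
Stage 2 (1170→105 µm, Wi₂=12.3): W₂ = 10·12.3·(0.097590 − 0.029235) = 8.4076 kWh/t
W = W₁ + W₂ = 1.9727 + 8.4076 = 10.3804 kWh/t

W = 10.3804 kWh/t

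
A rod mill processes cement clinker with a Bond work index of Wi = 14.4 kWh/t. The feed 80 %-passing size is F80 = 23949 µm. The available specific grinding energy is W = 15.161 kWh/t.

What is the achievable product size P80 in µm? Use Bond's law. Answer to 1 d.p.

W = 10 Wi / √P80 − 10 Wi / √F80
⇒ 1/√P80 = W/(10 Wi) + 1/√F80
  = 15.1610/(10·14.4) + 1/√23949 = 0.105285 + 0.006462 = 0.111747
P80 = (1/0.111747)² = 8.9488² = 80.08 µm

P80 = 80.1 µm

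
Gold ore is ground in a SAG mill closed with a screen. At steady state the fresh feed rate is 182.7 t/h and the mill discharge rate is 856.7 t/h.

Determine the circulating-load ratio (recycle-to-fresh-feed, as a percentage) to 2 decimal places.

Discharge = new feed + return, hence
R = M − F = 856.7 − 182.7 = 674.0 t/h
CL = 100·R/F = 100·674.0/182.7 = 368.91 %

CL = 368.91 %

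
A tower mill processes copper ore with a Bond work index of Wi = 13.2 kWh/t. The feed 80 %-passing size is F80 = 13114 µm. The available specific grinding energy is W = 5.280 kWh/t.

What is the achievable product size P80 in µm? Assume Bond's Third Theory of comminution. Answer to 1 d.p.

Bond:  W = 10 Wi (1/√P − 1/√F)
⇒ 1/√P80 = W/(10 Wi) + 1/√F80
  = 5.2800/(10·13.2) + 1/√13114 = 0.040000 + 0.008732 = 0.048732
P80 = (1/0.048732)² = 20.5202² = 421.08 µm

P80 = 421.1 µm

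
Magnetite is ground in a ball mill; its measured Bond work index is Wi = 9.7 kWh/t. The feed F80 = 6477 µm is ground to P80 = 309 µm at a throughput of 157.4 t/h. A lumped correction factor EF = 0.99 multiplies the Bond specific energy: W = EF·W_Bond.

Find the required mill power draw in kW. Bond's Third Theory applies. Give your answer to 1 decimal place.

P = 672.1 kW

Bond:  W = 10 Wi (1/√P − 1/√F)
W = 10·9.7·(1/√309 − 1/√6477) = 10·9.7·(0.044463) = 4.3129 kWh/t
W_actual = 0.99 × 4.3129 = 4.2697 kWh/t
Mill draw = 4.2697 × 157.4 = 672.1 kW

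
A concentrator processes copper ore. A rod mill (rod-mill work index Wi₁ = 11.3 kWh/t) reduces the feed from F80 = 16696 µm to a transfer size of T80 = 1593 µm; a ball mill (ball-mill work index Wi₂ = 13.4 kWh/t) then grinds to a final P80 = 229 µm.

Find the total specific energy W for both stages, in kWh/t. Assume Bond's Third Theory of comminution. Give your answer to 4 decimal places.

W = 7.4543 kWh/t

W_Bond = 10·Wi·(1/√P₈₀ − 1/√F₈₀)
Stage 1 (16696→1593 µm, Wi₁=11.3): W₁ = 10·11.3·(0.025055 − 0.007739) = 1.9567 kWh/t
Stage 2 (1593→229 µm, Wi₂=13.4): W₂ = 10·13.4·(0.066082 − 0.025055) = 5.4976 kWh/t
W = W₁ + W₂ = 1.9567 + 5.4976 = 7.4543 kWh/t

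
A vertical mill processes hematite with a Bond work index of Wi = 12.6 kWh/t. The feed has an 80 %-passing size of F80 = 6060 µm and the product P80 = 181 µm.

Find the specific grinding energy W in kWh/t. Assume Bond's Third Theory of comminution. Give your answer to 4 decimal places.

W = 10·Wi·[P80^(−½) − F80^(−½)]
1/√181 = 0.074329;  1/√6060 = 0.012846
W = 10·12.6·(0.074329 − 0.012846) = 7.7469 kWh/t

W = 7.7469 kWh/t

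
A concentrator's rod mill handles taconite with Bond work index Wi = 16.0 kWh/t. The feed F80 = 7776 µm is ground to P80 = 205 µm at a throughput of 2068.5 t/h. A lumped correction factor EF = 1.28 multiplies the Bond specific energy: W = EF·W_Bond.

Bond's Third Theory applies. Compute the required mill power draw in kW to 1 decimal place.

W = 10·Wi·[P80^(−½) − F80^(−½)]
W = 10·16.0·(1/√205 − 1/√7776) = 10·16.0·(0.058503) = 9.3604 kWh/t
With EF = 1.28: W = 9.3604·1.28 = 11.9814 kWh/t
Mill draw = 11.9814 × 2068.5 = 24783.5 kW

P = 24783.5 kW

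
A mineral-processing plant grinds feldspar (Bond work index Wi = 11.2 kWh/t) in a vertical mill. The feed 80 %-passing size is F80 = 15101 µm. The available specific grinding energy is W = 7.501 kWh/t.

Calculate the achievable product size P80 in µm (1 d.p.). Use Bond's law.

Bond: W = 10·Wi·(1/√P80 − 1/√F80)
⇒ 1/√P80 = W/(10·Wi) + 1/√F80
  = 7.5010/(10·11.2) + 1/√15101 = 0.066973 + 0.008138 = 0.075111
P80 = (1/0.075111)² = 13.3137² = 177.25 µm

P80 = 177.3 µm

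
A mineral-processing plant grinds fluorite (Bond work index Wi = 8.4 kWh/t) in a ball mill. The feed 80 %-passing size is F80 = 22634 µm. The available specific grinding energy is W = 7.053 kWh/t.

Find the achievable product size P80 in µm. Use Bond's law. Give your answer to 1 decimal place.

W = 10 Wi (P80^-0.5 − F80^-0.5)
P80^(−½) = W/(10 Wi) + F80^(−½)
  = 7.0530/(10·8.4) + 1/√22634 = 0.083964 + 0.006647 = 0.090611
P80 = (1/0.090611)² = 11.0362² = 121.80 µm

P80 = 121.8 µm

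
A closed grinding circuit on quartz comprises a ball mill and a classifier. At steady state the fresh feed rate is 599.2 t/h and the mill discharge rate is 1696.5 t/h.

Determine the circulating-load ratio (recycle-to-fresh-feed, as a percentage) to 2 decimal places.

CL = 183.13 %

Steady state: M = F + R.
R = M − F = 1696.5 − 599.2 = 1097.3 t/h
CL = 100·R/F = 100·1097.3/599.2 = 183.13 %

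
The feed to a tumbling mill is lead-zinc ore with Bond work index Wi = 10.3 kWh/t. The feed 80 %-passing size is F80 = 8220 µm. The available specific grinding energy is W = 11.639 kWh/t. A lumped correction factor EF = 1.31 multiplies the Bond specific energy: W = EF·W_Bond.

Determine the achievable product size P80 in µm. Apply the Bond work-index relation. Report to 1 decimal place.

W_Bond = 10·Wi·(1/√P₈₀ − 1/√F₈₀)
W_Bond = W / EF = 11.639 / 1.31 = 8.8847 kWh/t
1/√P80 = 1/√F80 + W_Bond/(10·Wi)
  = 8.8847/(10·10.3) + 1/√8220 = 0.086260 + 0.011030 = 0.097289
P80 = (1/0.097289)² = 10.2786² = 105.65 µm

P80 = 105.7 µm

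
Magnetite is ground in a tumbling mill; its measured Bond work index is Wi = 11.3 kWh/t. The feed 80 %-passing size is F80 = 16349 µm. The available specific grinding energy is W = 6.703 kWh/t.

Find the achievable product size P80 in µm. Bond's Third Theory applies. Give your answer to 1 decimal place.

W = 10 Wi (1/√P80 − 1/√F80)  [Bond]
P80^(−½) = W/(10 Wi) + F80^(−½)
  = 6.7030/(10·11.3) + 1/√16349 = 0.059319 + 0.007821 = 0.067139
P80 = (1/0.067139)² = 14.8944² = 221.84 µm

P80 = 221.8 µm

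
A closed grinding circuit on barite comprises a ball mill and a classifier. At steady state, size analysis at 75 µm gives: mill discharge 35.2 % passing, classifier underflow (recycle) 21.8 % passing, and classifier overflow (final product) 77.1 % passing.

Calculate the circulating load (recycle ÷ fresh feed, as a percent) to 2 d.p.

Mass balance on the −75 µm fraction:
(1+r)·d = r·u + o ⇒ r = (o−d)/(d−u)
r = (77.1 − 35.2)/(35.2 − 21.8) = 41.9/13.4 = 3.1269
CL = 100·r = 312.69 %

CL = 312.69 %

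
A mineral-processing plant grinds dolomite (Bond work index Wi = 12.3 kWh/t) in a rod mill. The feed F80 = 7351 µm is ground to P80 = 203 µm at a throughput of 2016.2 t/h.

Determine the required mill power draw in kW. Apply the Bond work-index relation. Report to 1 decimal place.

W = 10 Wi / √P80 − 10 Wi / √F80
W = 10·12.3·(1/√203 − 1/√7351) = 10·12.3·(0.058523) = 7.1983 kWh/t
Power = W × throughput = 7.1983 kWh/t × 2016.2 t/h = 14513.2 kW

P = 14513.2 kW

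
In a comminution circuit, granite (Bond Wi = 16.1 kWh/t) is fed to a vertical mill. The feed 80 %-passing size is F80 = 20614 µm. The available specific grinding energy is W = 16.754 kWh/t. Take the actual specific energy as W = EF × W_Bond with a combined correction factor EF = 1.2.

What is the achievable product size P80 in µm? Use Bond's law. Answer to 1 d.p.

W = 10 Wi / √P80 − 10 Wi / √F80
W_Bond = W / EF = 16.754 / 1.2 = 13.9617 kWh/t
P80^(−½) = W_Bond/(10 Wi) + F80^(−½)
  = 13.9617/(10·16.1) + 1/√20614 = 0.086718 + 0.006965 = 0.093683
P80 = (1/0.093683)² = 10.6743² = 113.94 µm

P80 = 113.9 µm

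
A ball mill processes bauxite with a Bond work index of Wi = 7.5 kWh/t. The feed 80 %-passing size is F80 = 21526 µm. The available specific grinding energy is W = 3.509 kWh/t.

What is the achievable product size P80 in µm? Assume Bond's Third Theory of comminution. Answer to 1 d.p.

W = 10·Wi·(P80^(-½) − F80^(-½))
P80^(−½) = W/(10 Wi) + F80^(−½)
  = 3.5090/(10·7.5) + 1/√21526 = 0.046787 + 0.006816 = 0.053602
P80 = (1/0.053602)² = 18.6558² = 348.04 µm

P80 = 348.0 µm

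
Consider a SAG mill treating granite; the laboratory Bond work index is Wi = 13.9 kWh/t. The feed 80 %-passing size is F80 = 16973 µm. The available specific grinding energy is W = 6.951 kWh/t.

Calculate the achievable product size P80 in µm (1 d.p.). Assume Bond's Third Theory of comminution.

P80 = 300.5 µm

Bond:  W = 10 Wi (1/√P − 1/√F)
1/√P80 = 1/√F80 + W/(10·Wi)
  = 6.9510/(10·13.9) + 1/√16973 = 0.050007 + 0.007676 = 0.057683
P80 = (1/0.057683)² = 17.3361² = 300.54 µm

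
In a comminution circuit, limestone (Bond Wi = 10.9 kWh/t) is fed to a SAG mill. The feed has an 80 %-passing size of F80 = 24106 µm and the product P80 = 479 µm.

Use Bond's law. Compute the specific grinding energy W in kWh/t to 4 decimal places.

W_Bond = 10·Wi·(1/√P₈₀ − 1/√F₈₀)
1/√479 = 0.045691;  1/√24106 = 0.006441
W = 10·10.9·(0.045691 − 0.006441) = 4.2783 kWh/t

W = 4.2783 kWh/t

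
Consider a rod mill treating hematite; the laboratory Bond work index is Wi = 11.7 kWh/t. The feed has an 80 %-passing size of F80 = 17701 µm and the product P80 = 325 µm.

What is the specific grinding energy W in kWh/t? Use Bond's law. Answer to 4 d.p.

Bond:  W = 10 Wi (1/√P − 1/√F)
1/√325 = 0.055470;  1/√17701 = 0.007516
W = 10·11.7·(0.055470 − 0.007516) = 5.6106 kWh/t

W = 5.6106 kWh/t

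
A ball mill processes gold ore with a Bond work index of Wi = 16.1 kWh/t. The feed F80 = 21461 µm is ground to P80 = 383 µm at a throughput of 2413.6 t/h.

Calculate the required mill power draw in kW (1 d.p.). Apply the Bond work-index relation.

P = 17203.4 kW

Bond:  W = 10 Wi (1/√P − 1/√F)
W = 10·16.1·(1/√383 − 1/√21461) = 10·16.1·(0.044271) = 7.1277 kWh/t
P_mill = W·ṁ = 7.1277·2413.6 = 17203.4 kW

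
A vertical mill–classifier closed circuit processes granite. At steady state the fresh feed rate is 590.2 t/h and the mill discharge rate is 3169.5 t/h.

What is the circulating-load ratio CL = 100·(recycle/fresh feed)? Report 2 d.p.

Discharge = new feed + return, hence
R = M − F = 3169.5 − 590.2 = 2579.3 t/h
CL = 100·R/F = 100·2579.3/590.2 = 437.02 %

CL = 437.02 %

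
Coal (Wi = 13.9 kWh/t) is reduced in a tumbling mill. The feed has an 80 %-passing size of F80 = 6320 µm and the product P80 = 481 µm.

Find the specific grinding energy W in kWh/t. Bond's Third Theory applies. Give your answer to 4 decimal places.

W = 4.5894 kWh/t

W = 10·Wi·[P80^(−½) − F80^(−½)]
1/√481 = 0.045596;  1/√6320 = 0.012579
W = 10·13.9·(0.045596 − 0.012579) = 4.5894 kWh/t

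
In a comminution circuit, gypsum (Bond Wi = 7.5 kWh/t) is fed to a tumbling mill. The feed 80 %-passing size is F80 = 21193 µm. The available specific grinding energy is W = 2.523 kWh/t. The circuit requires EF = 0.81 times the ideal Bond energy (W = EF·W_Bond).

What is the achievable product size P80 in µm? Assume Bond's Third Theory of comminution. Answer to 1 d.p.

W = 10 Wi (P80^-0.5 − F80^-0.5)
W_Bond = W / EF = 2.523 / 0.81 = 3.1148 kWh/t
P80^-0.5 = F80^-0.5 + W_Bond/(10 Wi)
  = 3.1148/(10·7.5) + 1/√21193 = 0.041531 + 0.006869 = 0.048400
P80 = (1/0.048400)² = 20.6611² = 426.88 µm

P80 = 426.9 µm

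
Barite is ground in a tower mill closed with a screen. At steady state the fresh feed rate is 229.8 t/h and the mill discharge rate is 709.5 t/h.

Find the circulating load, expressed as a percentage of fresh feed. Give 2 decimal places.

CL = 208.75 %

Steady state: M = F + R.
R = M − F = 709.5 − 229.8 = 479.7 t/h
CL = 100·R/F = 100·479.7/229.8 = 208.75 %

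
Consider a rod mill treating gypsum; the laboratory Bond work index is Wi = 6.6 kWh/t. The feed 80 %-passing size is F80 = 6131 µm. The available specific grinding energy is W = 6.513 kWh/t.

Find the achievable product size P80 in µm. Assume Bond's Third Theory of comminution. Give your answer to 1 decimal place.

W = 10 Wi / √P80 − 10 Wi / √F80
1/√P80 = 1/√F80 + W/(10·Wi)
  = 6.5130/(10·6.6) + 1/√6131 = 0.098682 + 0.012771 = 0.111453
P80 = (1/0.111453)² = 8.9724² = 80.50 µm

P80 = 80.5 µm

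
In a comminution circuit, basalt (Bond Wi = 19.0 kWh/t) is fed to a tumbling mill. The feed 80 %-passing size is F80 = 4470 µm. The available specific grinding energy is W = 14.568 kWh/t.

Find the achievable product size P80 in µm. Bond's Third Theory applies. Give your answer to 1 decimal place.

P80 = 119.1 µm

W = 10·Wi·(P80^(-½) − F80^(-½))
P80^-0.5 = F80^-0.5 + W/(10 Wi)
  = 14.5680/(10·19.0) + 1/√4470 = 0.076674 + 0.014957 = 0.091631
P80 = (1/0.091631)² = 10.9134² = 119.10 µm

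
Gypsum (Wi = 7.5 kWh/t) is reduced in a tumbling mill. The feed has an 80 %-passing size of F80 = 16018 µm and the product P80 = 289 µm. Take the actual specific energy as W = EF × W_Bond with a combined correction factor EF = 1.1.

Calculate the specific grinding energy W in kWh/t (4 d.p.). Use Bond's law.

W = 4.2011 kWh/t

W = 10·Wi·(P80^(-½) − F80^(-½))
1/√289 = 0.058824;  1/√16018 = 0.007901
W = 10·7.5·(0.058824 − 0.007901) = 3.8192 kWh/t
With EF = 1.1: W = 3.8192·1.1 = 4.2011 kWh/t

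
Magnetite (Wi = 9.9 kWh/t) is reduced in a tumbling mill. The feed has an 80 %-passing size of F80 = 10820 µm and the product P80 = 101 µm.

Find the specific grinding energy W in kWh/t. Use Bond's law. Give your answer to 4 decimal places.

Bond: W = 10·Wi·(1/√P80 − 1/√F80)
1/√101 = 0.099504;  1/√10820 = 0.009614
W = 10·9.9·(0.099504 − 0.009614) = 8.8991 kWh/t

W = 8.8991 kWh/t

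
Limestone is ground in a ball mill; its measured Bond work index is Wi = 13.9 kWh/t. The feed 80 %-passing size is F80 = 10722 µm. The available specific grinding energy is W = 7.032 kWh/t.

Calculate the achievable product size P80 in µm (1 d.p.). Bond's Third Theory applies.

P80 = 275.5 µm

W = 10·Wi·(P80^(-½) − F80^(-½))
P80^-0.5 = F80^-0.5 + W/(10 Wi)
  = 7.0320/(10·13.9) + 1/√10722 = 0.050590 + 0.009657 = 0.060247
P80 = (1/0.060247)² = 16.5982² = 275.50 µm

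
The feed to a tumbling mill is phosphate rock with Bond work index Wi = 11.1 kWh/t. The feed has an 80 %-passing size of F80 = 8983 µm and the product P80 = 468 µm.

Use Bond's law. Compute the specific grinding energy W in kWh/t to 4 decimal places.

W = 3.9598 kWh/t

W = 10 Wi (P80^-0.5 − F80^-0.5)
1/√468 = 0.046225;  1/√8983 = 0.010551
W = 10·11.1·(0.046225 − 0.010551) = 3.9598 kWh/t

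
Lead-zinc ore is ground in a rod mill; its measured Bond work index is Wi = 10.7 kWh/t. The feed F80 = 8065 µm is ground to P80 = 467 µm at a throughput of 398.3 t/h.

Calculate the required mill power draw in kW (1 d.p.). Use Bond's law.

P = 1497.6 kW

Bond: W = 10·Wi·(1/√P80 − 1/√F80)
W = 10·10.7·(1/√467 − 1/√8065) = 10·10.7·(0.035139) = 3.7599 kWh/t
Mill draw = 3.7599 × 398.3 = 1497.6 kW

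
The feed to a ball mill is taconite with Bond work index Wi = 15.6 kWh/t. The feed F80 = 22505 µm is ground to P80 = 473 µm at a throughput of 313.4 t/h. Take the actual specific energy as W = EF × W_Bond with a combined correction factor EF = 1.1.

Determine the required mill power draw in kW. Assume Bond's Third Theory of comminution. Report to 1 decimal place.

P = 2114.3 kW

Bond:  W = 10 Wi (1/√P − 1/√F)
W = 10·15.6·(1/√473 − 1/√22505) = 10·15.6·(0.039314) = 6.1330 kWh/t
Apply correction: 6.1330 × 1.1 = 6.7463 kWh/t
Power = W × throughput = 6.7463 kWh/t × 313.4 t/h = 2114.3 kW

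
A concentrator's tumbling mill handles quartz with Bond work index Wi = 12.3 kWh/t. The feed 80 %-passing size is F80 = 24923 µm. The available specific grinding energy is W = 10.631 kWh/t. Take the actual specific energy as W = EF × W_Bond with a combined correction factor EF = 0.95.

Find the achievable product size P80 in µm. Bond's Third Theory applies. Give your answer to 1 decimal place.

P80 = 105.6 µm

W = 10 Wi (P80^-0.5 − F80^-0.5)
W_Bond = W / EF = 10.631 / 0.95 = 11.1905 kWh/t
⇒ 1/√P80 = W_Bond/(10·Wi) + 1/√F80
  = 11.1905/(10·12.3) + 1/√24923 = 0.090980 + 0.006334 = 0.097314
P80 = (1/0.097314)² = 10.2760² = 105.60 µm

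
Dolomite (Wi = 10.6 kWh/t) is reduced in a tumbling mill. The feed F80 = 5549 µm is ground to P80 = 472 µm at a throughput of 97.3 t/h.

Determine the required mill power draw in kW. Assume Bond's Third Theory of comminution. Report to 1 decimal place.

P = 336.3 kW

W = 10·Wi·[P80^(−½) − F80^(−½)]
W = 10·10.6·(1/√472 − 1/√5549) = 10·10.6·(0.032604) = 3.4561 kWh/t
Power = W × throughput = 3.4561 kWh/t × 97.3 t/h = 336.3 kW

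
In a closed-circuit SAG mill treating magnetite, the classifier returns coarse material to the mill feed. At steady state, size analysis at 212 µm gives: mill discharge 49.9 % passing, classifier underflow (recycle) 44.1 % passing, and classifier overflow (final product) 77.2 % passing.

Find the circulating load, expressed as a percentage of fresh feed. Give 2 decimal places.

Balance %-passing 212 µm (r = R/F):
(1+r)d = ru + o → r = (o−d)/(d−u)
r = (77.2 − 49.9)/(49.9 − 44.1) = 27.3/5.8 = 4.7069
CL = 100·r = 470.69 %

CL = 470.69 %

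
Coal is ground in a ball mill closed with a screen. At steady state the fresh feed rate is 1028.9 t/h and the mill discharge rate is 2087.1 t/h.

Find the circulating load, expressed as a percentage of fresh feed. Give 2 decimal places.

Mill node: discharge = fresh + recycle.
R = M − F = 2087.1 − 1028.9 = 1058.2 t/h
CL = 100·R/F = 100·1058.2/1028.9 = 102.85 %

CL = 102.85 %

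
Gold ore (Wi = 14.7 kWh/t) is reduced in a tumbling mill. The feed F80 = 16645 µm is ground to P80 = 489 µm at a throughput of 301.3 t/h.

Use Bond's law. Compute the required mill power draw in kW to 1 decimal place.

W = 10 Wi (1/√P80 − 1/√F80)  [Bond]
W = 10·14.7·(1/√489 − 1/√16645) = 10·14.7·(0.037471) = 5.5082 kWh/t
Power = W × throughput = 5.5082 kWh/t × 301.3 t/h = 1659.6 kW

P = 1659.6 kW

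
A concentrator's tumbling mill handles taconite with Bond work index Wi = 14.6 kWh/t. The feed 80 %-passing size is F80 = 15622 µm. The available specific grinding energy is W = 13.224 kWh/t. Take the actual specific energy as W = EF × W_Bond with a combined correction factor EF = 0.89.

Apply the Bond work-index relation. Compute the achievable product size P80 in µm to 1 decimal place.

P80 = 83.0 µm

W = 10·Wi·(P80^(-½) − F80^(-½))
W_Bond = W / EF = 13.224 / 0.89 = 14.8584 kWh/t
⇒ 1/√P80 = W_Bond/(10·Wi) + 1/√F80
  = 14.8584/(10·14.6) + 1/√15622 = 0.101770 + 0.008001 = 0.109771
P80 = (1/0.109771)² = 9.1099² = 82.99 µm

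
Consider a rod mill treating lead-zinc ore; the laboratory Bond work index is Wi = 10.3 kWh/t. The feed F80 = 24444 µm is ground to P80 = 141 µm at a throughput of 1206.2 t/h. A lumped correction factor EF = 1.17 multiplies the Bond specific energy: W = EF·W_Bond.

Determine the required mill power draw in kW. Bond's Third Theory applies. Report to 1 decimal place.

W_Bond = 10·Wi·(1/√P₈₀ − 1/√F₈₀)
W = 10·10.3·(1/√141 − 1/√24444) = 10·10.3·(0.077819) = 8.0154 kWh/t
W_actual = 1.17 × 8.0154 = 9.3780 kWh/t
P = W·T = 9.3780·1206.2 = 11311.7 kW

P = 11311.7 kW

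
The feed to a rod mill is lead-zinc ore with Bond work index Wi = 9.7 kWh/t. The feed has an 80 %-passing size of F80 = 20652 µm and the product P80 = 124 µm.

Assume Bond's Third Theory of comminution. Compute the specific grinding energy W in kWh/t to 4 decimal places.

W = 8.0359 kWh/t

Bond:  W = 10 Wi (1/√P − 1/√F)
1/√124 = 0.089803;  1/√20652 = 0.006959
W = 10·9.7·(0.089803 − 0.006959) = 8.0359 kWh/t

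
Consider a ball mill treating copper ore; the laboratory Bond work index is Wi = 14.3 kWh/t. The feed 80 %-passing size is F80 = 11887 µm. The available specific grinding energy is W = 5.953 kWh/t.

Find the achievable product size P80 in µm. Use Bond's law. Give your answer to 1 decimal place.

W = 10·Wi·(P80^(-½) − F80^(-½))
⇒ 1/√P80 = W/(10 Wi) + 1/√F80
  = 5.9530/(10·14.3) + 1/√11887 = 0.041629 + 0.009172 = 0.050801
P80 = (1/0.050801)² = 19.6845² = 387.48 µm

P80 = 387.5 µm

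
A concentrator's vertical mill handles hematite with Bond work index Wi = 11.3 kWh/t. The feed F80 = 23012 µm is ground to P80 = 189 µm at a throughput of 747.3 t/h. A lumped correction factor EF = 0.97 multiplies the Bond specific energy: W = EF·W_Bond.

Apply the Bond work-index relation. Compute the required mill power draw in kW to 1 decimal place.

P = 5418.2 kW

Bond:  W = 10 Wi (1/√P − 1/√F)
W = 10·11.3·(1/√189 − 1/√23012) = 10·11.3·(0.066147) = 7.4746 kWh/t
Corrected W = EF·W_Bond = 0.97·7.4746 = 7.2504 kWh/t
Power = W × throughput = 7.2504 kWh/t × 747.3 t/h = 5418.2 kW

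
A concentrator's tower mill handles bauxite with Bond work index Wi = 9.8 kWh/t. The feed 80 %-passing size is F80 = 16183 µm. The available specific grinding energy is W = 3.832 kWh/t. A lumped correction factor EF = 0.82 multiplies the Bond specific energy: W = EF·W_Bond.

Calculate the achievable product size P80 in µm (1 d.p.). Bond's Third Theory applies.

W = 10 Wi (P80^-0.5 − F80^-0.5)
W_Bond = W / EF = 3.832 / 0.82 = 4.6732 kWh/t
1/√P80 = 1/√F80 + W_Bond/(10·Wi)
  = 4.6732/(10·9.8) + 1/√16183 = 0.047685 + 0.007861 = 0.055546
P80 = (1/0.055546)² = 18.0030² = 324.11 µm

P80 = 324.1 µm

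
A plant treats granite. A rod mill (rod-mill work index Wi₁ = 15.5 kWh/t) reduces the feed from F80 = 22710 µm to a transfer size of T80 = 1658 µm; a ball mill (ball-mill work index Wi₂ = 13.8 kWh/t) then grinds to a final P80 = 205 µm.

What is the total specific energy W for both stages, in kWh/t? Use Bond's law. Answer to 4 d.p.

W = 9.0273 kWh/t

Bond: W = 10·Wi·(1/√P80 − 1/√F80)
Stage 1 (22710→1658 µm, Wi₁=15.5): W₁ = 10·15.5·(0.024559 − 0.006636) = 2.7781 kWh/t
Stage 2 (1658→205 µm, Wi₂=13.8): W₂ = 10·13.8·(0.069843 − 0.024559) = 6.2492 kWh/t
W = W₁ + W₂ = 2.7781 + 6.2492 = 9.0273 kWh/t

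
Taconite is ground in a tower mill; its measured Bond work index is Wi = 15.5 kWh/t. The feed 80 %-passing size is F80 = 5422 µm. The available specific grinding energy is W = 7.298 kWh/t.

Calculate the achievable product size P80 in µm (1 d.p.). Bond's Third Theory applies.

P80 = 271.7 µm

Bond: W = 10·Wi·(1/√P80 − 1/√F80)
⇒ 1/√P80 = W/(10 Wi) + 1/√F80
  = 7.2980/(10·15.5) + 1/√5422 = 0.047084 + 0.013581 = 0.060665
P80 = (1/0.060665)² = 16.4841² = 271.73 µm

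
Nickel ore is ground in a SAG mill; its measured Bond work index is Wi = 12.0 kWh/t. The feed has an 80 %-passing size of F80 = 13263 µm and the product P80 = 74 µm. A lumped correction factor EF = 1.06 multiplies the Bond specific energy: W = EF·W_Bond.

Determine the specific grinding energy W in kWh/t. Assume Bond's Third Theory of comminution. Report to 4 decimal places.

W = 13.6822 kWh/t

W = 10 Wi (P80^-0.5 − F80^-0.5)
1/√74 = 0.116248;  1/√13263 = 0.008683
W = 10·12.0·(0.116248 − 0.008683) = 12.9077 kWh/t
W_actual = 1.06 × 12.9077 = 13.6822 kWh/t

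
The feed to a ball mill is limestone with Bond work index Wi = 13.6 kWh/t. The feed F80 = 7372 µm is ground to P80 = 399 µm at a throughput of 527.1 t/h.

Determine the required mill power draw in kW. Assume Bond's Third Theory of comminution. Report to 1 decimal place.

P = 2753.9 kW

W = 10·Wi·[P80^(−½) − F80^(−½)]
W = 10·13.6·(1/√399 − 1/√7372) = 10·13.6·(0.038416) = 5.2245 kWh/t
P = W·T = 5.2245·527.1 = 2753.9 kW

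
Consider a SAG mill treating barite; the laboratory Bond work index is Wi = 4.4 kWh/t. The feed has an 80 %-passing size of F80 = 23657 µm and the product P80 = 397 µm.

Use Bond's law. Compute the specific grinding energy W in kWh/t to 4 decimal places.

W = 1.9222 kWh/t

W = 10·Wi·[P80^(−½) − F80^(−½)]
1/√397 = 0.050189;  1/√23657 = 0.006502
W = 10·4.4·(0.050189 − 0.006502) = 1.9222 kWh/t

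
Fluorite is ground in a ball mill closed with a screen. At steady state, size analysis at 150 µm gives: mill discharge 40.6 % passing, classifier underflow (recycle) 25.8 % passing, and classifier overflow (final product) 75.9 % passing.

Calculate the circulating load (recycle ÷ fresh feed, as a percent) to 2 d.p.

CL = 238.51 %

Balance %-passing 150 µm (r = R/F):
(1+r)d = ru + o → r = (o−d)/(d−u)
r = (75.9 − 40.6)/(40.6 − 25.8) = 35.3/14.8 = 2.3851
CL = 100·r = 238.51 %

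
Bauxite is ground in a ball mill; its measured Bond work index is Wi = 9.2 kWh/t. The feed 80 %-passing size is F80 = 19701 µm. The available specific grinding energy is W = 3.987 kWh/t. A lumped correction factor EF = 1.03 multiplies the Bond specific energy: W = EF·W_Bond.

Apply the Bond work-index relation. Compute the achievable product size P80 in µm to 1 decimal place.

P80 = 413.1 µm

W_Bond = 10·Wi·(1/√P₈₀ − 1/√F₈₀)
W_Bond = W / EF = 3.987 / 1.03 = 3.8709 kWh/t
⇒ 1/√P80 = W_Bond/(10·Wi) + 1/√F80
  = 3.8709/(10·9.2) + 1/√19701 = 0.042075 + 0.007125 = 0.049199
P80 = (1/0.049199)² = 20.3255² = 413.13 µm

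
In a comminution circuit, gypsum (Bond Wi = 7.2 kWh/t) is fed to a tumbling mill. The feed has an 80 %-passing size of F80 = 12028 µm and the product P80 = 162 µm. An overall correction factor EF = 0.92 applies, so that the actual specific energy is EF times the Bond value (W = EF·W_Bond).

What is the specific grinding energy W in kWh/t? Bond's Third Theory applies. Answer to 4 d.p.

W = 4.6003 kWh/t

W = 10 Wi (P80^-0.5 − F80^-0.5)
1/√162 = 0.078567;  1/√12028 = 0.009118
W = 10·7.2·(0.078567 − 0.009118) = 5.0004 kWh/t
W_actual = 0.92 × 5.0004 = 4.6003 kWh/t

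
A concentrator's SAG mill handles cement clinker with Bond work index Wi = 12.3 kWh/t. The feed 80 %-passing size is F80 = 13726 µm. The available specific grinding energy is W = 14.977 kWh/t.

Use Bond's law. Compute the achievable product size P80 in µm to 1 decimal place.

P80 = 58.9 µm

W = 10 Wi (1/√P80 − 1/√F80)  [Bond]
⇒ 1/√P80 = W/(10 Wi) + 1/√F80
  = 14.9770/(10·12.3) + 1/√13726 = 0.121764 + 0.008535 = 0.130300
P80 = (1/0.130300)² = 7.6746² = 58.90 µm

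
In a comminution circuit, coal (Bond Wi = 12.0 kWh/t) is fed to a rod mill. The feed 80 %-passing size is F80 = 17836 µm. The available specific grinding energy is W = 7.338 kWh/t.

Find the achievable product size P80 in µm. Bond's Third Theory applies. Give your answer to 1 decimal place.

P80 = 212.3 µm

W = 10 Wi (P80^-0.5 − F80^-0.5)
⇒ 1/√P80 = W/(10 Wi) + 1/√F80
  = 7.3380/(10·12.0) + 1/√17836 = 0.061150 + 0.007488 = 0.068638
P80 = (1/0.068638)² = 14.5692² = 212.26 µm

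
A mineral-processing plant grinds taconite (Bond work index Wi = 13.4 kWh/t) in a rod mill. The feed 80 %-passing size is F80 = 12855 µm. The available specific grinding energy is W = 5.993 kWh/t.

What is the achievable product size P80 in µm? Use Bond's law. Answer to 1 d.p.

W_Bond = 10·Wi·(1/√P₈₀ − 1/√F₈₀)
⇒ 1/√P80 = W/(10·Wi) + 1/√F80
  = 5.9930/(10·13.4) + 1/√12855 = 0.044724 + 0.008820 = 0.053544
P80 = (1/0.053544)² = 18.6763² = 348.80 µm

P80 = 348.8 µm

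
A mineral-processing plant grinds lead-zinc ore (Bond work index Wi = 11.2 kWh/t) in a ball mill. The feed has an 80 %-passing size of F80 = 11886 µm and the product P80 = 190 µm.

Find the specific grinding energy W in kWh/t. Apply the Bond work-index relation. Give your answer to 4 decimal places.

W = 10·Wi·[P80^(−½) − F80^(−½)]
1/√190 = 0.072548;  1/√11886 = 0.009172
W = 10·11.2·(0.072548 − 0.009172) = 7.0980 kWh/t

W = 7.0980 kWh/t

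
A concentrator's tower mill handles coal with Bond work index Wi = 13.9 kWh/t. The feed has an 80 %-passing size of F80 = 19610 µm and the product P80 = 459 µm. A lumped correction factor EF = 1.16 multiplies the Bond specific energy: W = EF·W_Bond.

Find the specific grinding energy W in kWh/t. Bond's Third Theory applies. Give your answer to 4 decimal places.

W = 10·Wi·(P80^(-½) − F80^(-½))
1/√459 = 0.046676;  1/√19610 = 0.007141
W = 10·13.9·(0.046676 − 0.007141) = 5.4954 kWh/t
W_actual = 1.16 × 5.4954 = 6.3746 kWh/t

W = 6.3746 kWh/t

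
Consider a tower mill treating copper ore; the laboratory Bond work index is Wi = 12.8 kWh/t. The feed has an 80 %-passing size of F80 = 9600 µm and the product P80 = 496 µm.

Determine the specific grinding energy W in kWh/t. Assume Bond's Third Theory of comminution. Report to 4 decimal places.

W = 4.4410 kWh/t

W_Bond = 10·Wi·(1/√P₈₀ − 1/√F₈₀)
1/√496 = 0.044901;  1/√9600 = 0.010206
W = 10·12.8·(0.044901 − 0.010206) = 4.4410 kWh/t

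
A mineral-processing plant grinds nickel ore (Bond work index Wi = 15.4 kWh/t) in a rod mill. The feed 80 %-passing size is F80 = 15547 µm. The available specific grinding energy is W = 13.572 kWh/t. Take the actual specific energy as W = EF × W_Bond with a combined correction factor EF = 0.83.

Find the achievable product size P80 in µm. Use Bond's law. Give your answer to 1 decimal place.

P80 = 76.7 µm

Bond:  W = 10 Wi (1/√P − 1/√F)
W_Bond = W / EF = 13.572 / 0.83 = 16.3518 kWh/t
P80^(−½) = W_Bond/(10 Wi) + F80^(−½)
  = 16.3518/(10·15.4) + 1/√15547 = 0.106181 + 0.008020 = 0.114201
P80 = (1/0.114201)² = 8.7565² = 76.68 µm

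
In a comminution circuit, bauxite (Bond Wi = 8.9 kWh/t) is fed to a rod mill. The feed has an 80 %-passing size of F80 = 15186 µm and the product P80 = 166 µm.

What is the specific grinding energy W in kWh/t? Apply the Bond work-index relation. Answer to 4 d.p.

W = 6.1855 kWh/t

W_Bond = 10·Wi·(1/√P₈₀ − 1/√F₈₀)
1/√166 = 0.077615;  1/√15186 = 0.008115
W = 10·8.9·(0.077615 − 0.008115) = 6.1855 kWh/t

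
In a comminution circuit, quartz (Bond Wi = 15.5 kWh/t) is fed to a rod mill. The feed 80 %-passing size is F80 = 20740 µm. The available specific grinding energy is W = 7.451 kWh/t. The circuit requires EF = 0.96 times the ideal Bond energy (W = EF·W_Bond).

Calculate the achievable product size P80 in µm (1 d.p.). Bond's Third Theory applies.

W = 10 Wi (1/√P80 − 1/√F80)  [Bond]
W_Bond = W / EF = 7.451 / 0.96 = 7.7615 kWh/t
⇒ 1/√P80 = W_Bond/(10 Wi) + 1/√F80
  = 7.7615/(10·15.5) + 1/√20740 = 0.050074 + 0.006944 = 0.057018
P80 = (1/0.057018)² = 17.5384² = 307.60 µm

P80 = 307.6 µm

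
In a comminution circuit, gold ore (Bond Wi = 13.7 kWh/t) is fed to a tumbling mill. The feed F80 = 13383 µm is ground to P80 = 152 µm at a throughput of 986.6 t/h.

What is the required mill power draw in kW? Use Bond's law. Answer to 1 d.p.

Bond:  W = 10 Wi (1/√P − 1/√F)
W = 10·13.7·(1/√152 − 1/√13383) = 10·13.7·(0.072467) = 9.9279 kWh/t
Mill draw = 9.9279 × 986.6 = 9794.9 kW

P = 9794.9 kW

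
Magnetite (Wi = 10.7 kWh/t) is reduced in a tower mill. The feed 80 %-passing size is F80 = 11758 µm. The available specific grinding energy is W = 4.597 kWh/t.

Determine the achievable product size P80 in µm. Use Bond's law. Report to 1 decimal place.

P80 = 367.2 µm

Bond: W = 10·Wi·(1/√P80 − 1/√F80)
⇒ 1/√P80 = W/(10 Wi) + 1/√F80
  = 4.5970/(10·10.7) + 1/√11758 = 0.042963 + 0.009222 = 0.052185
P80 = (1/0.052185)² = 19.1627² = 367.21 µm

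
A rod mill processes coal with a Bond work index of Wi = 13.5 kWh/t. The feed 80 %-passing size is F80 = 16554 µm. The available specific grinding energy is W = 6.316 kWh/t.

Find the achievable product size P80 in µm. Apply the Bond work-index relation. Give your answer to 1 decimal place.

W = 10 Wi / √P80 − 10 Wi / √F80
⇒ 1/√P80 = W/(10 Wi) + 1/√F80
  = 6.3160/(10·13.5) + 1/√16554 = 0.046785 + 0.007772 = 0.054557
P80 = (1/0.054557)² = 18.3293² = 335.96 µm

P80 = 336.0 µm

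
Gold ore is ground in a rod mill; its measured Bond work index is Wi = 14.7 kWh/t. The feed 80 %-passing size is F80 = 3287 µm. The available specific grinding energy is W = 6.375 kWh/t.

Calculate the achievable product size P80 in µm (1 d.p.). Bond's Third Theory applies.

Bond:  W = 10 Wi (1/√P − 1/√F)
P80^-0.5 = F80^-0.5 + W/(10 Wi)
  = 6.3750/(10·14.7) + 1/√3287 = 0.043367 + 0.017442 = 0.060810
P80 = (1/0.060810)² = 16.4448² = 270.43 µm

P80 = 270.4 µm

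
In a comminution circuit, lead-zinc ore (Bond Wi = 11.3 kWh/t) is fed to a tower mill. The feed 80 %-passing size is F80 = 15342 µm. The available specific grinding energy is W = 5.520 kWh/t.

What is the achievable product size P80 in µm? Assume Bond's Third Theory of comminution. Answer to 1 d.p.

P80 = 308.6 µm

W = 10·Wi·(P80^(-½) − F80^(-½))
1/√P80 = 1/√F80 + W/(10·Wi)
  = 5.5200/(10·11.3) + 1/√15342 = 0.048850 + 0.008073 = 0.056923
P80 = (1/0.056923)² = 17.5676² = 308.62 µm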